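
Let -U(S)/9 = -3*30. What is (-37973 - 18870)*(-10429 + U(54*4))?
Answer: 546772817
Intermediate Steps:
U(S) = 810 (U(S) = -(-27)*30 = -9*(-90) = 810)
(-37973 - 18870)*(-10429 + U(54*4)) = (-37973 - 18870)*(-10429 + 810) = -56843*(-9619) = 546772817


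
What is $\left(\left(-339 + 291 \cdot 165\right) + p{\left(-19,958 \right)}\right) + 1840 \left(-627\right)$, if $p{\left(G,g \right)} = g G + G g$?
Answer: $-1142408$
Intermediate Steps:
$p{\left(G,g \right)} = 2 G g$ ($p{\left(G,g \right)} = G g + G g = 2 G g$)
$\left(\left(-339 + 291 \cdot 165\right) + p{\left(-19,958 \right)}\right) + 1840 \left(-627\right) = \left(\left(-339 + 291 \cdot 165\right) + 2 \left(-19\right) 958\right) + 1840 \left(-627\right) = \left(\left(-339 + 48015\right) - 36404\right) - 1153680 = \left(47676 - 36404\right) - 1153680 = 11272 - 1153680 = -1142408$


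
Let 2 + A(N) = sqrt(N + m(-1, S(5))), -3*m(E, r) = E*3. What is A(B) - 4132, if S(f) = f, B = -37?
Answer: -4134 + 6*I ≈ -4134.0 + 6.0*I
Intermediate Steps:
m(E, r) = -E (m(E, r) = -E*3/3 = -E)
A(N) = -2 + sqrt(1 + N) (A(N) = -2 + sqrt(N - 1*(-1)) = -2 + sqrt(N + 1) = -2 + sqrt(1 + N))
A(B) - 4132 = (-2 + sqrt(1 - 37)) - 4132 = (-2 + sqrt(-36)) - 4132 = (-2 + 6*I) - 4132 = -4134 + 6*I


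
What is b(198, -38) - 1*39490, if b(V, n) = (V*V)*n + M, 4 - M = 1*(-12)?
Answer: -1529226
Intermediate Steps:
M = 16 (M = 4 - (-12) = 4 - 1*(-12) = 4 + 12 = 16)
b(V, n) = 16 + n*V² (b(V, n) = (V*V)*n + 16 = V²*n + 16 = n*V² + 16 = 16 + n*V²)
b(198, -38) - 1*39490 = (16 - 38*198²) - 1*39490 = (16 - 38*39204) - 39490 = (16 - 1489752) - 39490 = -1489736 - 39490 = -1529226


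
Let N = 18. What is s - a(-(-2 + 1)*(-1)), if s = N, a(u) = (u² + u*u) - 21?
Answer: 37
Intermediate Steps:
a(u) = -21 + 2*u² (a(u) = (u² + u²) - 21 = 2*u² - 21 = -21 + 2*u²)
s = 18
s - a(-(-2 + 1)*(-1)) = 18 - (-21 + 2*(-(-2 + 1)*(-1))²) = 18 - (-21 + 2*(-(-1)*(-1))²) = 18 - (-21 + 2*(-1*1)²) = 18 - (-21 + 2*(-1)²) = 18 - (-21 + 2*1) = 18 - (-21 + 2) = 18 - 1*(-19) = 18 + 19 = 37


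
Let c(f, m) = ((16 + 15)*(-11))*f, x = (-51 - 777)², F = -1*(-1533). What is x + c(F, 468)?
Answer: 162831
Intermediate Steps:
F = 1533
x = 685584 (x = (-828)² = 685584)
c(f, m) = -341*f (c(f, m) = (31*(-11))*f = -341*f)
x + c(F, 468) = 685584 - 341*1533 = 685584 - 522753 = 162831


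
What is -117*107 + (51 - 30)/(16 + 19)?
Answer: -62592/5 ≈ -12518.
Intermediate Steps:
-117*107 + (51 - 30)/(16 + 19) = -12519 + 21/35 = -12519 + 21*(1/35) = -12519 + 3/5 = -62592/5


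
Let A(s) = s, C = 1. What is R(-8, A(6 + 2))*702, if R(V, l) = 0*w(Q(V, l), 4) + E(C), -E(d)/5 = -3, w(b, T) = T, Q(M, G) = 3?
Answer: 10530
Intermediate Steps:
E(d) = 15 (E(d) = -5*(-3) = 15)
R(V, l) = 15 (R(V, l) = 0*4 + 15 = 0 + 15 = 15)
R(-8, A(6 + 2))*702 = 15*702 = 10530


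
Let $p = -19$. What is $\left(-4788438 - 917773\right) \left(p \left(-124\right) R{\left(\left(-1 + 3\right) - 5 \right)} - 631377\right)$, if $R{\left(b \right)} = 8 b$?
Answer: $3925422377331$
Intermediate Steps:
$\left(-4788438 - 917773\right) \left(p \left(-124\right) R{\left(\left(-1 + 3\right) - 5 \right)} - 631377\right) = \left(-4788438 - 917773\right) \left(\left(-19\right) \left(-124\right) 8 \left(\left(-1 + 3\right) - 5\right) - 631377\right) = - 5706211 \left(2356 \cdot 8 \left(2 - 5\right) - 631377\right) = - 5706211 \left(2356 \cdot 8 \left(-3\right) - 631377\right) = - 5706211 \left(2356 \left(-24\right) - 631377\right) = - 5706211 \left(-56544 - 631377\right) = \left(-5706211\right) \left(-687921\right) = 3925422377331$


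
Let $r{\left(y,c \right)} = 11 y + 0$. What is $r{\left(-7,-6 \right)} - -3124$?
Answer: $3047$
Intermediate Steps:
$r{\left(y,c \right)} = 11 y$
$r{\left(-7,-6 \right)} - -3124 = 11 \left(-7\right) - -3124 = -77 + 3124 = 3047$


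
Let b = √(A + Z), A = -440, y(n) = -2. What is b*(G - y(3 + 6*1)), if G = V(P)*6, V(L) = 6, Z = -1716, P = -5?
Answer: 532*I*√11 ≈ 1764.4*I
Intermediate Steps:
G = 36 (G = 6*6 = 36)
b = 14*I*√11 (b = √(-440 - 1716) = √(-2156) = 14*I*√11 ≈ 46.433*I)
b*(G - y(3 + 6*1)) = (14*I*√11)*(36 - 1*(-2)) = (14*I*√11)*(36 + 2) = (14*I*√11)*38 = 532*I*√11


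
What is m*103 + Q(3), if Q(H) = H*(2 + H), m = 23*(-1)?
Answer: -2354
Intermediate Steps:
m = -23
m*103 + Q(3) = -23*103 + 3*(2 + 3) = -2369 + 3*5 = -2369 + 15 = -2354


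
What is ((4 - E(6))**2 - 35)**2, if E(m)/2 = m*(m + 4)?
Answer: 180123241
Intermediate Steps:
E(m) = 2*m*(4 + m) (E(m) = 2*(m*(m + 4)) = 2*(m*(4 + m)) = 2*m*(4 + m))
((4 - E(6))**2 - 35)**2 = ((4 - 2*6*(4 + 6))**2 - 35)**2 = ((4 - 2*6*10)**2 - 35)**2 = ((4 - 1*120)**2 - 35)**2 = ((4 - 120)**2 - 35)**2 = ((-116)**2 - 35)**2 = (13456 - 35)**2 = 13421**2 = 180123241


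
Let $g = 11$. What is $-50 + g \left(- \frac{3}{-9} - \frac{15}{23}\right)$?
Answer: $- \frac{3692}{69} \approx -53.507$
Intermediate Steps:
$-50 + g \left(- \frac{3}{-9} - \frac{15}{23}\right) = -50 + 11 \left(- \frac{3}{-9} - \frac{15}{23}\right) = -50 + 11 \left(\left(-3\right) \left(- \frac{1}{9}\right) - \frac{15}{23}\right) = -50 + 11 \left(\frac{1}{3} - \frac{15}{23}\right) = -50 + 11 \left(- \frac{22}{69}\right) = -50 - \frac{242}{69} = - \frac{3692}{69}$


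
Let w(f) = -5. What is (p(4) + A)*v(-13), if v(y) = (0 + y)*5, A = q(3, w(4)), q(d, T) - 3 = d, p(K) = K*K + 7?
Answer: -1885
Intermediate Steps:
p(K) = 7 + K**2 (p(K) = K**2 + 7 = 7 + K**2)
q(d, T) = 3 + d
A = 6 (A = 3 + 3 = 6)
v(y) = 5*y (v(y) = y*5 = 5*y)
(p(4) + A)*v(-13) = ((7 + 4**2) + 6)*(5*(-13)) = ((7 + 16) + 6)*(-65) = (23 + 6)*(-65) = 29*(-65) = -1885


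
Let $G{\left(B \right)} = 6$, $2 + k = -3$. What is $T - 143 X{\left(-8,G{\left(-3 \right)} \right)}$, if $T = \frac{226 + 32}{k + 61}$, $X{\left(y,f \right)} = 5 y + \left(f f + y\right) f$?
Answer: $- \frac{512383}{28} \approx -18299.0$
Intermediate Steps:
$k = -5$ ($k = -2 - 3 = -5$)
$X{\left(y,f \right)} = 5 y + f \left(y + f^{2}\right)$ ($X{\left(y,f \right)} = 5 y + \left(f^{2} + y\right) f = 5 y + \left(y + f^{2}\right) f = 5 y + f \left(y + f^{2}\right)$)
$T = \frac{129}{28}$ ($T = \frac{226 + 32}{-5 + 61} = \frac{258}{56} = 258 \cdot \frac{1}{56} = \frac{129}{28} \approx 4.6071$)
$T - 143 X{\left(-8,G{\left(-3 \right)} \right)} = \frac{129}{28} - 143 \left(6^{3} + 5 \left(-8\right) + 6 \left(-8\right)\right) = \frac{129}{28} - 143 \left(216 - 40 - 48\right) = \frac{129}{28} - 18304 = - \frac{512383}{28}$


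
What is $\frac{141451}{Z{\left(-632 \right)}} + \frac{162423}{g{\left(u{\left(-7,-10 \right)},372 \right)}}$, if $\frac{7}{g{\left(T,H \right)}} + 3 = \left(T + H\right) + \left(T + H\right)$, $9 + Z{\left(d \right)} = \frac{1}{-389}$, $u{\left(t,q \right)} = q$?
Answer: $\frac{58531926199}{3502} \approx 1.6714 \cdot 10^{7}$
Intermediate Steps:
$Z{\left(d \right)} = - \frac{3502}{389}$ ($Z{\left(d \right)} = -9 + \frac{1}{-389} = -9 - \frac{1}{389} = - \frac{3502}{389}$)
$g{\left(T,H \right)} = \frac{7}{-3 + 2 H + 2 T}$ ($g{\left(T,H \right)} = \frac{7}{-3 + \left(\left(T + H\right) + \left(T + H\right)\right)} = \frac{7}{-3 + \left(\left(H + T\right) + \left(H + T\right)\right)} = \frac{7}{-3 + \left(2 H + 2 T\right)} = \frac{7}{-3 + 2 H + 2 T}$)
$\frac{141451}{Z{\left(-632 \right)}} + \frac{162423}{g{\left(u{\left(-7,-10 \right)},372 \right)}} = \frac{141451}{- \frac{3502}{389}} + \frac{162423}{7 \frac{1}{-3 + 2 \cdot 372 + 2 \left(-10\right)}} = 141451 \left(- \frac{389}{3502}\right) + \frac{162423}{7 \frac{1}{-3 + 744 - 20}} = - \frac{55024439}{3502} + \frac{162423}{7 \cdot \frac{1}{721}} = - \frac{55024439}{3502} + 162423 \frac{1}{\frac{1}{103}} = - \frac{55024439}{3502} + 162423 \cdot 103 = - \frac{55024439}{3502} + 16729569 = \frac{58531926199}{3502}$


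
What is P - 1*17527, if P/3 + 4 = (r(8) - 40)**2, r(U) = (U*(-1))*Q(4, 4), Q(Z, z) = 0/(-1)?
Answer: -12739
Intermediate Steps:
Q(Z, z) = 0 (Q(Z, z) = 0*(-1) = 0)
r(U) = 0 (r(U) = (U*(-1))*0 = -U*0 = 0)
P = 4788 (P = -12 + 3*(0 - 40)**2 = -12 + 3*(-40)**2 = -12 + 3*1600 = -12 + 4800 = 4788)
P - 1*17527 = 4788 - 1*17527 = 4788 - 17527 = -12739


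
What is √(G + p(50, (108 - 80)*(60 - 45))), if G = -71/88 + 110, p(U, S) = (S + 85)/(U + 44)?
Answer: √489953662/2068 ≈ 10.704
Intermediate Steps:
p(U, S) = (85 + S)/(44 + U)
G = 9609/88 (G = (1/88)*(-71) + 110 = -71/88 + 110 = 9609/88 ≈ 109.19)
√(G + p(50, (108 - 80)*(60 - 45))) = √(9609/88 + (85 + (108 - 80)*(60 - 45))/(44 + 50)) = √(9609/88 + (85 + 28*15)/94) = √(9609/88 + (85 + 420)/94) = √(9609/88 + (1/94)*505) = √(9609/88 + 505/94) = √(473843/4136) = √489953662/2068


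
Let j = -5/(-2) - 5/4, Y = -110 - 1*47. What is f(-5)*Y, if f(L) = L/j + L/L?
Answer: 471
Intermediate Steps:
Y = -157 (Y = -110 - 47 = -157)
j = 5/4 (j = -5*(-1/2) - 5*1/4 = 5/2 - 5/4 = 5/4 ≈ 1.2500)
f(L) = 1 + 4*L/5 (f(L) = L/(5/4) + L/L = L*(4/5) + 1 = 4*L/5 + 1 = 1 + 4*L/5)
f(-5)*Y = (1 + (4/5)*(-5))*(-157) = (1 - 4)*(-157) = -3*(-157) = 471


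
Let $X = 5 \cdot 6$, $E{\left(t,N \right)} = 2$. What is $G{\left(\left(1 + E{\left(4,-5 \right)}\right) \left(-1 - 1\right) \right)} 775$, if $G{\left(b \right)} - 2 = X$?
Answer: $24800$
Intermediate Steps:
$X = 30$
$G{\left(b \right)} = 32$ ($G{\left(b \right)} = 2 + 30 = 32$)
$G{\left(\left(1 + E{\left(4,-5 \right)}\right) \left(-1 - 1\right) \right)} 775 = 32 \cdot 775 = 24800$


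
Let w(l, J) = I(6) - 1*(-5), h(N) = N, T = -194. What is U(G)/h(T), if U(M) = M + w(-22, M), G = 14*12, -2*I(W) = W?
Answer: -85/97 ≈ -0.87629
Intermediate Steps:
I(W) = -W/2
G = 168
w(l, J) = 2 (w(l, J) = -½*6 - 1*(-5) = -3 + 5 = 2)
U(M) = 2 + M (U(M) = M + 2 = 2 + M)
U(G)/h(T) = (2 + 168)/(-194) = 170*(-1/194) = -85/97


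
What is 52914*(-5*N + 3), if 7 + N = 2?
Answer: 1481592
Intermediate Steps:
N = -5 (N = -7 + 2 = -5)
52914*(-5*N + 3) = 52914*(-5*(-5) + 3) = 52914*(25 + 3) = 52914*28 = 1481592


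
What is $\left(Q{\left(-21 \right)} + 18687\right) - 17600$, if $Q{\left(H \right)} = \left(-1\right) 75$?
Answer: $1012$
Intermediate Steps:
$Q{\left(H \right)} = -75$
$\left(Q{\left(-21 \right)} + 18687\right) - 17600 = \left(-75 + 18687\right) - 17600 = 18612 - 17600 = 1012$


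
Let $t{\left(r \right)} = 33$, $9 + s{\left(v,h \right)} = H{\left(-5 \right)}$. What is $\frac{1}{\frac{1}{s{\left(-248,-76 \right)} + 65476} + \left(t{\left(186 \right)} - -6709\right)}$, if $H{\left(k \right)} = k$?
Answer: $\frac{65462}{441344805} \approx 0.00014832$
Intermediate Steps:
$s{\left(v,h \right)} = -14$ ($s{\left(v,h \right)} = -9 - 5 = -14$)
$\frac{1}{\frac{1}{s{\left(-248,-76 \right)} + 65476} + \left(t{\left(186 \right)} - -6709\right)} = \frac{1}{\frac{1}{-14 + 65476} + \left(33 - -6709\right)} = \frac{1}{\frac{1}{65462} + \left(33 + 6709\right)} = \frac{1}{\frac{1}{65462} + 6742} = \frac{1}{\frac{441344805}{65462}} = \frac{65462}{441344805}$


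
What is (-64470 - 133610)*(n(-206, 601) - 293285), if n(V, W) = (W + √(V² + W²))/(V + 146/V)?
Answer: 1236889333351040/21291 + 20402240*√403637/21291 ≈ 5.8095e+10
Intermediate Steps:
n(V, W) = (W + √(V² + W²))/(V + 146/V)
(-64470 - 133610)*(n(-206, 601) - 293285) = (-64470 - 133610)*(-206*(601 + √((-206)² + 601²))/(146 + (-206)²) - 293285) = -198080*(-206*(601 + √(42436 + 361201))/(146 + 42436) - 293285) = -198080*(-206*(601 + √403637)/42582 - 293285) = -198080*(-206*1/42582*(601 + √403637) - 293285) = -198080*((-61903/21291 - 103*√403637/21291) - 293285) = -198080*(-6244392838/21291 - 103*√403637/21291) = 1236889333351040/21291 + 20402240*√403637/21291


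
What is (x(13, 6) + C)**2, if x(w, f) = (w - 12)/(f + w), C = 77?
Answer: 2143296/361 ≈ 5937.1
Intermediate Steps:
x(w, f) = (-12 + w)/(f + w)
(x(13, 6) + C)**2 = ((-12 + 13)/(6 + 13) + 77)**2 = (1/19 + 77)**2 = (1464/19)**2 = 2143296/361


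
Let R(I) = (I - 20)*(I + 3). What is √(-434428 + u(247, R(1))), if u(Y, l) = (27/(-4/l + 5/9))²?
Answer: I*√4677456559/104 ≈ 657.62*I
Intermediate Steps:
R(I) = (-20 + I)*(3 + I)
u(Y, l) = 729/(5/9 - 4/l)² (u(Y, l) = (27/(-4/l + 5*(⅑)))² = (27/(-4/l + 5/9))² = (27/(5/9 - 4/l))² = 729/(5/9 - 4/l)²)
√(-434428 + u(247, R(1))) = √(-434428 + 59049*(-60 + 1² - 17*1)²/(-36 + 5*(-60 + 1² - 17*1))²) = √(-434428 + 59049*(-60 + 1 - 17)²/(-36 + 5*(-60 + 1 - 17))²) = √(-434428 + 59049*(-76)²/(-36 + 5*(-76))²) = √(-434428 + 59049*5776/(-36 - 380)²) = √(-434428 + 59049*5776/(-416)²) = √(-434428 + 59049*5776*(1/173056)) = √(-434428 + 21316689/10816) = √(-4677456559/10816) = I*√4677456559/104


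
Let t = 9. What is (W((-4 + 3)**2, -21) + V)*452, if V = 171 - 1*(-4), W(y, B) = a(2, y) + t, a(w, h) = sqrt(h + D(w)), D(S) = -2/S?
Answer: 83168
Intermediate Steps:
a(w, h) = sqrt(h - 2/w)
W(y, B) = 9 + sqrt(-1 + y) (W(y, B) = sqrt(y - 2/2) + 9 = sqrt(y - 2*1/2) + 9 = sqrt(y - 1) + 9 = sqrt(-1 + y) + 9 = 9 + sqrt(-1 + y))
V = 175 (V = 171 + 4 = 175)
(W((-4 + 3)**2, -21) + V)*452 = ((9 + sqrt(-1 + (-4 + 3)**2)) + 175)*452 = ((9 + sqrt(-1 + (-1)**2)) + 175)*452 = ((9 + sqrt(-1 + 1)) + 175)*452 = ((9 + sqrt(0)) + 175)*452 = ((9 + 0) + 175)*452 = (9 + 175)*452 = 184*452 = 83168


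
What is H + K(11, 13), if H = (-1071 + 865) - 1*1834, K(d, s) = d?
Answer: -2029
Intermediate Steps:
H = -2040 (H = -206 - 1834 = -2040)
H + K(11, 13) = -2040 + 11 = -2029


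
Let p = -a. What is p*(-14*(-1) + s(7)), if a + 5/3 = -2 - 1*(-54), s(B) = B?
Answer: -1057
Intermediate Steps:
a = 151/3 (a = -5/3 + (-2 - 1*(-54)) = -5/3 + (-2 + 54) = -5/3 + 52 = 151/3 ≈ 50.333)
p = -151/3 (p = -1*151/3 = -151/3 ≈ -50.333)
p*(-14*(-1) + s(7)) = -151*(-14*(-1) + 7)/3 = -151*(14 + 7)/3 = -151/3*21 = -1057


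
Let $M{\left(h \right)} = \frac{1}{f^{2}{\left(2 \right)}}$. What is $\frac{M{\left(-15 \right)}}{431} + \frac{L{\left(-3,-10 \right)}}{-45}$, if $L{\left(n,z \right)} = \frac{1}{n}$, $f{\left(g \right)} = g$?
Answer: $\frac{1859}{232740} \approx 0.0079875$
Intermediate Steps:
$M{\left(h \right)} = \frac{1}{4}$ ($M{\left(h \right)} = \frac{1}{2^{2}} = \frac{1}{4}$)
$\frac{M{\left(-15 \right)}}{431} + \frac{L{\left(-3,-10 \right)}}{-45} = \frac{1}{4 \cdot 431} + \frac{1}{\left(-3\right) \left(-45\right)} = \frac{1}{4} \cdot \frac{1}{431} - - \frac{1}{135} = \frac{1}{1724} + \frac{1}{135} = \frac{1859}{232740}$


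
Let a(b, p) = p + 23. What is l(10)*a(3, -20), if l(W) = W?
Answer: 30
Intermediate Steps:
a(b, p) = 23 + p
l(10)*a(3, -20) = 10*(23 - 20) = 10*3 = 30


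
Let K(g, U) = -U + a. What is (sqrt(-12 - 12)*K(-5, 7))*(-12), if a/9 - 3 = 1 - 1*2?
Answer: -264*I*sqrt(6) ≈ -646.67*I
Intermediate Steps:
a = 18 (a = 27 + 9*(1 - 1*2) = 27 + 9*(1 - 2) = 27 + 9*(-1) = 27 - 9 = 18)
K(g, U) = 18 - U (K(g, U) = -U + 18 = 18 - U)
(sqrt(-12 - 12)*K(-5, 7))*(-12) = (sqrt(-12 - 12)*(18 - 1*7))*(-12) = (sqrt(-24)*(18 - 7))*(-12) = ((2*I*sqrt(6))*11)*(-12) = (22*I*sqrt(6))*(-12) = -264*I*sqrt(6)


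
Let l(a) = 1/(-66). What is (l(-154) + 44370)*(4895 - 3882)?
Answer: 2966488447/66 ≈ 4.4947e+7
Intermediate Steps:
l(a) = -1/66
(l(-154) + 44370)*(4895 - 3882) = (-1/66 + 44370)*(4895 - 3882) = (2928419/66)*1013 = 2966488447/66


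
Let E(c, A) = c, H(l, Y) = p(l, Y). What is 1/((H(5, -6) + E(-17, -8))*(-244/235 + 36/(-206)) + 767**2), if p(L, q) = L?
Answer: 24205/14239887589 ≈ 1.6998e-6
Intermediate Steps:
H(l, Y) = l
1/((H(5, -6) + E(-17, -8))*(-244/235 + 36/(-206)) + 767**2) = 1/((5 - 17)*(-244/235 + 36/(-206)) + 767**2) = 1/(-12*(-244*1/235 + 36*(-1/206)) + 588289) = 1/(-12*(-244/235 - 18/103) + 588289) = 1/(-12*(-29362/24205) + 588289) = 1/(352344/24205 + 588289) = 1/(14239887589/24205) = 24205/14239887589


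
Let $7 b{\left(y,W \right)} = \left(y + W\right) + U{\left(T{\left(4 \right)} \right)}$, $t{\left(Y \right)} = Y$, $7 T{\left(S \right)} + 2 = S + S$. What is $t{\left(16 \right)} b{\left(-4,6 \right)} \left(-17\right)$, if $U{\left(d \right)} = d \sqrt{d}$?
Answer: $- \frac{544}{7} - \frac{1632 \sqrt{42}}{343} \approx -108.55$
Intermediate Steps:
$T{\left(S \right)} = - \frac{2}{7} + \frac{2 S}{7}$ ($T{\left(S \right)} = - \frac{2}{7} + \frac{S + S}{7} = - \frac{2}{7} + \frac{2 S}{7}$)
$U{\left(d \right)} = d^{\frac{3}{2}}$
$b{\left(y,W \right)} = \frac{W}{7} + \frac{y}{7} + \frac{6 \sqrt{42}}{343}$ ($b{\left(y,W \right)} = \frac{\left(y + W\right) + \left(- \frac{2}{7} + \frac{2}{7} \cdot 4\right)^{\frac{3}{2}}}{7} = \frac{\left(W + y\right) + \left(- \frac{2}{7} + \frac{8}{7}\right)^{\frac{3}{2}}}{7} = \frac{\left(W + y\right) + \left(\frac{6}{7}\right)^{\frac{3}{2}}}{7} = \frac{\left(W + y\right) + \frac{6 \sqrt{42}}{49}}{7} = \frac{W + y + \frac{6 \sqrt{42}}{49}}{7} = \frac{W}{7} + \frac{y}{7} + \frac{6 \sqrt{42}}{343}$)
$t{\left(16 \right)} b{\left(-4,6 \right)} \left(-17\right) = 16 \left(\frac{1}{7} \cdot 6 + \frac{1}{7} \left(-4\right) + \frac{6 \sqrt{42}}{343}\right) \left(-17\right) = 16 \left(\frac{6}{7} - \frac{4}{7} + \frac{6 \sqrt{42}}{343}\right) \left(-17\right) = 16 \left(\frac{2}{7} + \frac{6 \sqrt{42}}{343}\right) \left(-17\right) = \left(\frac{32}{7} + \frac{96 \sqrt{42}}{343}\right) \left(-17\right) = - \frac{544}{7} - \frac{1632 \sqrt{42}}{343}$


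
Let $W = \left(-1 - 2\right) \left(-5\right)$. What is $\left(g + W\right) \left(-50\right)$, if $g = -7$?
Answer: $-400$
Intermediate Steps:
$W = 15$ ($W = \left(-3\right) \left(-5\right) = 15$)
$\left(g + W\right) \left(-50\right) = \left(-7 + 15\right) \left(-50\right) = 8 \left(-50\right) = -400$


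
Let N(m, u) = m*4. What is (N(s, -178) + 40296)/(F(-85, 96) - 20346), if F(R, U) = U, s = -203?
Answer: -19742/10125 ≈ -1.9498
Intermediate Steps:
N(m, u) = 4*m
(N(s, -178) + 40296)/(F(-85, 96) - 20346) = (4*(-203) + 40296)/(96 - 20346) = (-812 + 40296)/(-20250) = 39484*(-1/20250) = -19742/10125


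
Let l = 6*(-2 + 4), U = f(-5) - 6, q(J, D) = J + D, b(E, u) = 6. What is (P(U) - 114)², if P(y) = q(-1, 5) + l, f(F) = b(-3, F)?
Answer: 9604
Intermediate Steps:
f(F) = 6
q(J, D) = D + J
U = 0 (U = 6 - 6 = 0)
l = 12 (l = 6*2 = 12)
P(y) = 16 (P(y) = (5 - 1) + 12 = 4 + 12 = 16)
(P(U) - 114)² = (16 - 114)² = (-98)² = 9604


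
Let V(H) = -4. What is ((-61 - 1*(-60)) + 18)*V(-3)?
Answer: -68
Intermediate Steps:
((-61 - 1*(-60)) + 18)*V(-3) = ((-61 - 1*(-60)) + 18)*(-4) = ((-61 + 60) + 18)*(-4) = (-1 + 18)*(-4) = 17*(-4) = -68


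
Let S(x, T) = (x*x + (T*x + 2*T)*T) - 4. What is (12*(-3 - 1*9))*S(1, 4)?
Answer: -6480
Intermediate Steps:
S(x, T) = -4 + x² + T*(2*T + T*x) (S(x, T) = (x² + (2*T + T*x)*T) - 4 = (x² + T*(2*T + T*x)) - 4 = -4 + x² + T*(2*T + T*x))
(12*(-3 - 1*9))*S(1, 4) = (12*(-3 - 1*9))*(-4 + 1² + 2*4² + 1*4²) = (12*(-3 - 9))*(-4 + 1 + 2*16 + 1*16) = (12*(-12))*(-4 + 1 + 32 + 16) = -144*45 = -6480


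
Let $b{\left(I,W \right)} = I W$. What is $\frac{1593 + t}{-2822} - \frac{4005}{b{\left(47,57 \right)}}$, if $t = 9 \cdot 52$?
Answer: $- \frac{5607843}{2520046} \approx -2.2253$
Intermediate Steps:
$t = 468$
$\frac{1593 + t}{-2822} - \frac{4005}{b{\left(47,57 \right)}} = \frac{1593 + 468}{-2822} - \frac{4005}{47 \cdot 57} = 2061 \left(- \frac{1}{2822}\right) - \frac{4005}{2679} = - \frac{2061}{2822} - \frac{1335}{893} = - \frac{5607843}{2520046}$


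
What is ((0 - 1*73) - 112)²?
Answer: 34225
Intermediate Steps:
((0 - 1*73) - 112)² = ((0 - 73) - 112)² = (-73 - 112)² = (-185)² = 34225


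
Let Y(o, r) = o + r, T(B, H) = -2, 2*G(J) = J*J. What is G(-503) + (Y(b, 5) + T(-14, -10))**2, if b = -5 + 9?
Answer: 253107/2 ≈ 1.2655e+5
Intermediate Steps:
G(J) = J**2/2 (G(J) = (J*J)/2 = J**2/2)
b = 4
G(-503) + (Y(b, 5) + T(-14, -10))**2 = (1/2)*(-503)**2 + ((4 + 5) - 2)**2 = (1/2)*253009 + (9 - 2)**2 = 253009/2 + 7**2 = 253009/2 + 49 = 253107/2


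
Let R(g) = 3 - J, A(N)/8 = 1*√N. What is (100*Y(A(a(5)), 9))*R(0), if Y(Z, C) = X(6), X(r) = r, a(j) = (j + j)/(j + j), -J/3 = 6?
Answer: 12600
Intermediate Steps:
J = -18 (J = -3*6 = -18)
a(j) = 1 (a(j) = (2*j)/((2*j)) = (2*j)*(1/(2*j)) = 1)
A(N) = 8*√N (A(N) = 8*(1*√N) = 8*√N)
R(g) = 21 (R(g) = 3 - 1*(-18) = 3 + 18 = 21)
Y(Z, C) = 6
(100*Y(A(a(5)), 9))*R(0) = (100*6)*21 = 600*21 = 12600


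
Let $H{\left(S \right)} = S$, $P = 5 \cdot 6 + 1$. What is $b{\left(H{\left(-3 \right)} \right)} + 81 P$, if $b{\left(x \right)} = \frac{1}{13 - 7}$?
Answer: $\frac{15067}{6} \approx 2511.2$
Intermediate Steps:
$P = 31$ ($P = 30 + 1 = 31$)
$b{\left(x \right)} = \frac{1}{6}$
$b{\left(H{\left(-3 \right)} \right)} + 81 P = \frac{1}{6} + 81 \cdot 31 = \frac{1}{6} + 2511 = \frac{15067}{6}$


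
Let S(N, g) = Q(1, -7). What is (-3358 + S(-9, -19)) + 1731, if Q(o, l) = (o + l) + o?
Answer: -1632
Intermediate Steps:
Q(o, l) = l + 2*o (Q(o, l) = (l + o) + o = l + 2*o)
S(N, g) = -5 (S(N, g) = -7 + 2*1 = -7 + 2 = -5)
(-3358 + S(-9, -19)) + 1731 = (-3358 - 5) + 1731 = -3363 + 1731 = -1632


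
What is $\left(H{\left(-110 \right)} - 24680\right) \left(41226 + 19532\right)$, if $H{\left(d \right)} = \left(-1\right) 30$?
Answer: $-1501330180$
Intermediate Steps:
$H{\left(d \right)} = -30$
$\left(H{\left(-110 \right)} - 24680\right) \left(41226 + 19532\right) = \left(-30 - 24680\right) \left(41226 + 19532\right) = \left(-24710\right) 60758 = -1501330180$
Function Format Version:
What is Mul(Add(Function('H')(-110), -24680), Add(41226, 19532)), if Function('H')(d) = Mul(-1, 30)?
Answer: -1501330180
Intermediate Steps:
Function('H')(d) = -30
Mul(Add(Function('H')(-110), -24680), Add(41226, 19532)) = Mul(Add(-30, -24680), Add(41226, 19532)) = Mul(-24710, 60758) = -1501330180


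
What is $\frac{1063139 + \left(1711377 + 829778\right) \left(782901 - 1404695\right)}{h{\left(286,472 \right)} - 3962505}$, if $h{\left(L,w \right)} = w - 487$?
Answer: $\frac{1580073868931}{3962520} \approx 3.9876 \cdot 10^{5}$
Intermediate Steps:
$h{\left(L,w \right)} = -487 + w$ ($h{\left(L,w \right)} = w - 487 = -487 + w$)
$\frac{1063139 + \left(1711377 + 829778\right) \left(782901 - 1404695\right)}{h{\left(286,472 \right)} - 3962505} = \frac{1063139 + \left(1711377 + 829778\right) \left(782901 - 1404695\right)}{\left(-487 + 472\right) - 3962505} = \frac{1063139 + 2541155 \left(-621794\right)}{-15 - 3962505} = \frac{1063139 - 1580074932070}{-3962520} = \left(-1580073868931\right) \left(- \frac{1}{3962520}\right) = \frac{1580073868931}{3962520}$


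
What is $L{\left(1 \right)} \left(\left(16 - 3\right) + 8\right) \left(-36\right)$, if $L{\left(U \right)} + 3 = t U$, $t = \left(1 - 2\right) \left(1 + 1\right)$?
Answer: $3780$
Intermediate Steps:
$t = -2$ ($t = \left(-1\right) 2 = -2$)
$L{\left(U \right)} = -3 - 2 U$
$L{\left(1 \right)} \left(\left(16 - 3\right) + 8\right) \left(-36\right) = \left(-3 - 2\right) \left(\left(16 - 3\right) + 8\right) \left(-36\right) = \left(-3 - 2\right) \left(13 + 8\right) \left(-36\right) = \left(-5\right) 21 \left(-36\right) = \left(-105\right) \left(-36\right) = 3780$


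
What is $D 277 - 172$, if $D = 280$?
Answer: $77388$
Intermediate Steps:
$D 277 - 172 = 280 \cdot 277 - 172 = 77560 - 172 = 77388$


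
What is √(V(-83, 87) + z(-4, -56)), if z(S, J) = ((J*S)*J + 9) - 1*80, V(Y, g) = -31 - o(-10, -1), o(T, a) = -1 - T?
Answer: I*√12655 ≈ 112.49*I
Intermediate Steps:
V(Y, g) = -40 (V(Y, g) = -31 - (-1 - 1*(-10)) = -31 - (-1 + 10) = -31 - 1*9 = -31 - 9 = -40)
z(S, J) = -71 + S*J² (z(S, J) = (S*J² + 9) - 80 = (9 + S*J²) - 80 = -71 + S*J²)
√(V(-83, 87) + z(-4, -56)) = √(-40 + (-71 - 4*(-56)²)) = √(-40 + (-71 - 4*3136)) = √(-40 + (-71 - 12544)) = √(-40 - 12615) = √(-12655) = I*√12655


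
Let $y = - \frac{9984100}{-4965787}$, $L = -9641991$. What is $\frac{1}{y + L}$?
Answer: $- \frac{4965787}{47880063577817} \approx -1.0371 \cdot 10^{-7}$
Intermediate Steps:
$y = \frac{9984100}{4965787}$ ($y = \left(-9984100\right) \left(- \frac{1}{4965787}\right) = \frac{9984100}{4965787} \approx 2.0106$)
$\frac{1}{y + L} = \frac{1}{\frac{9984100}{4965787} - 9641991} = \frac{1}{- \frac{47880063577817}{4965787}} = - \frac{4965787}{47880063577817}$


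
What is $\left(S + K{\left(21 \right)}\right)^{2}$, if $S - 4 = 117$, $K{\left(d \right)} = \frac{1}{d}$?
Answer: $\frac{6461764}{441} \approx 14653.0$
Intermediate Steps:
$S = 121$ ($S = 4 + 117 = 121$)
$\left(S + K{\left(21 \right)}\right)^{2} = \left(121 + \frac{1}{21}\right)^{2} = \left(\frac{2542}{21}\right)^{2} = \frac{6461764}{441}$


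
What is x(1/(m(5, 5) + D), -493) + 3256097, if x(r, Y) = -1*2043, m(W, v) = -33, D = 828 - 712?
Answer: 3254054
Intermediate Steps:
D = 116
x(r, Y) = -2043
x(1/(m(5, 5) + D), -493) + 3256097 = -2043 + 3256097 = 3254054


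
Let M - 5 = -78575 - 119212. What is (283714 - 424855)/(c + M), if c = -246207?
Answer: 1551/4879 ≈ 0.31789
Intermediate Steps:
M = -197782 (M = 5 + (-78575 - 119212) = 5 - 197787 = -197782)
(283714 - 424855)/(c + M) = (283714 - 424855)/(-246207 - 197782) = -141141/(-443989) = -141141*(-1/443989) = 1551/4879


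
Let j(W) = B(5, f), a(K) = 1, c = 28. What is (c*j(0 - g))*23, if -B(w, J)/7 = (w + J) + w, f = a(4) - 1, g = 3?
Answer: -45080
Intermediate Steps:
f = 0 (f = 1 - 1 = 0)
B(w, J) = -14*w - 7*J (B(w, J) = -7*((w + J) + w) = -7*((J + w) + w) = -7*(J + 2*w) = -14*w - 7*J)
j(W) = -70 (j(W) = -14*5 - 7*0 = -70 + 0 = -70)
(c*j(0 - g))*23 = (28*(-70))*23 = -1960*23 = -45080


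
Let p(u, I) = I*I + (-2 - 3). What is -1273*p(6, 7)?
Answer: -56012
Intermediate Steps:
p(u, I) = -5 + I² (p(u, I) = I² - 5 = -5 + I²)
-1273*p(6, 7) = -1273*(-5 + 7²) = -1273*(-5 + 49) = -1273*44 = -56012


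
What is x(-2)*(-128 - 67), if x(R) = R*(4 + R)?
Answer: 780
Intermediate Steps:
x(-2)*(-128 - 67) = (-2*(4 - 2))*(-128 - 67) = -2*2*(-195) = -4*(-195) = 780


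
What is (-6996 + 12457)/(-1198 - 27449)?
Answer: -5461/28647 ≈ -0.19063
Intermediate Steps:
(-6996 + 12457)/(-1198 - 27449) = 5461/(-28647) = 5461*(-1/28647) = -5461/28647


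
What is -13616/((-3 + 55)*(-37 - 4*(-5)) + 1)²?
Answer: -13616/779689 ≈ -0.017463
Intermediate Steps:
-13616/((-3 + 55)*(-37 - 4*(-5)) + 1)² = -13616/(52*(-37 + 20) + 1)² = -13616/(52*(-17) + 1)² = -13616/(-884 + 1)² = -13616/((-883)²) = -13616/779689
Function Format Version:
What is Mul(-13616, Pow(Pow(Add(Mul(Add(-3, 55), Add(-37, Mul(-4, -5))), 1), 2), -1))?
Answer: Rational(-13616, 779689) ≈ -0.017463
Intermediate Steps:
Mul(-13616, Pow(Pow(Add(Mul(Add(-3, 55), Add(-37, Mul(-4, -5))), 1), 2), -1)) = Mul(-13616, Pow(Pow(Add(Mul(52, Add(-37, 20)), 1), 2), -1)) = Mul(-13616, Pow(Pow(Add(Mul(52, -17), 1), 2), -1)) = Mul(-13616, Pow(Pow(Add(-884, 1), 2), -1)) = Mul(-13616, Pow(Pow(-883, 2), -1)) = Mul(-13616, Pow(779689, -1)) = Mul(-13616, Rational(1, 779689)) = Rational(-13616, 779689)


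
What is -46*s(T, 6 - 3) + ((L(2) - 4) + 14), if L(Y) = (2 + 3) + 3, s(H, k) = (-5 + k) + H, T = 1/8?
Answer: 417/4 ≈ 104.25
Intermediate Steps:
T = ⅛ ≈ 0.12500
s(H, k) = -5 + H + k
L(Y) = 8 (L(Y) = 5 + 3 = 8)
-46*s(T, 6 - 3) + ((L(2) - 4) + 14) = -46*(-5 + ⅛ + (6 - 3)) + ((8 - 4) + 14) = -46*(-5 + ⅛ + 3) + (4 + 14) = -46*(-15/8) + 18 = 345/4 + 18 = 417/4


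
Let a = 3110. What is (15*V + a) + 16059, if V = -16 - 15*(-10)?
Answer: 21179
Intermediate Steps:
V = 134 (V = -16 + 150 = 134)
(15*V + a) + 16059 = (15*134 + 3110) + 16059 = (2010 + 3110) + 16059 = 5120 + 16059 = 21179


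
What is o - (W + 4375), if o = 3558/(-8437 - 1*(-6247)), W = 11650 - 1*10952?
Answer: -1852238/365 ≈ -5074.6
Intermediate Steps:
W = 698 (W = 11650 - 10952 = 698)
o = -593/365 (o = 3558/(-8437 + 6247) = 3558/(-2190) = 3558*(-1/2190) = -593/365 ≈ -1.6247)
o - (W + 4375) = -593/365 - (698 + 4375) = -593/365 - 1*5073 = -593/365 - 5073 = -1852238/365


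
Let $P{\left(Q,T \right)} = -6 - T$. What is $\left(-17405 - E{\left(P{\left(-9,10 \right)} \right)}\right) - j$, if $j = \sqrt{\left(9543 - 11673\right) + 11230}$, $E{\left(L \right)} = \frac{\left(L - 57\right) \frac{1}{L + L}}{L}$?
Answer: $- \frac{8911287}{512} - 10 \sqrt{91} \approx -17500.0$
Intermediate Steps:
$E{\left(L \right)} = \frac{-57 + L}{2 L^{2}}$ ($E{\left(L \right)} = \frac{\left(-57 + L\right) \frac{1}{2 L}}{L} = \frac{\frac{1}{2} \frac{1}{L} \left(-57 + L\right)}{L} = \frac{-57 + L}{2 L^{2}}$)
$j = 10 \sqrt{91}$ ($j = \sqrt{\left(9543 - 11673\right) + 11230} = \sqrt{-2130 + 11230} = \sqrt{9100} = 10 \sqrt{91} \approx 95.394$)
$\left(-17405 - E{\left(P{\left(-9,10 \right)} \right)}\right) - j = \left(-17405 - \frac{-57 - 16}{2 \left(-6 - 10\right)^{2}}\right) - 10 \sqrt{91} = \left(-17405 - \frac{-57 - 16}{2 \cdot 256}\right) - 10 \sqrt{91} = \left(-17405 - \frac{1}{2} \cdot \frac{1}{256} \left(-73\right)\right) - 10 \sqrt{91} = \left(-17405 - - \frac{73}{512}\right) - 10 \sqrt{91} = \left(-17405 + \frac{73}{512}\right) - 10 \sqrt{91} = - \frac{8911287}{512} - 10 \sqrt{91}$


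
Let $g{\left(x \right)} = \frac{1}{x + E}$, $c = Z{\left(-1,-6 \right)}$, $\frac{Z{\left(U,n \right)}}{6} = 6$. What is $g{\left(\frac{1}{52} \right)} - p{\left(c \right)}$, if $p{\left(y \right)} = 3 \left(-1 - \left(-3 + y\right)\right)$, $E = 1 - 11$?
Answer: $\frac{52886}{519} \approx 101.9$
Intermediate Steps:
$Z{\left(U,n \right)} = 36$ ($Z{\left(U,n \right)} = 6 \cdot 6 = 36$)
$c = 36$
$E = -10$ ($E = 1 - 11 = -10$)
$p{\left(y \right)} = 6 - 3 y$ ($p{\left(y \right)} = 3 \left(2 - y\right) = 6 - 3 y$)
$g{\left(x \right)} = \frac{1}{-10 + x}$ ($g{\left(x \right)} = \frac{1}{x - 10} = \frac{1}{-10 + x}$)
$g{\left(\frac{1}{52} \right)} - p{\left(c \right)} = \frac{1}{-10 + \frac{1}{52}} - \left(6 - 108\right) = \frac{1}{- \frac{519}{52}} - -102 = - \frac{52}{519} + 102 = \frac{52886}{519}$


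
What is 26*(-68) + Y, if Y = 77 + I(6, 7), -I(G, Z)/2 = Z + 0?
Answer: -1705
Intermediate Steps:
I(G, Z) = -2*Z (I(G, Z) = -2*(Z + 0) = -2*Z)
Y = 63 (Y = 77 - 2*7 = 77 - 14 = 63)
26*(-68) + Y = 26*(-68) + 63 = -1768 + 63 = -1705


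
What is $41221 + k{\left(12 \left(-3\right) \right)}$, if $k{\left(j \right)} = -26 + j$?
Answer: $41159$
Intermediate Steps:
$41221 + k{\left(12 \left(-3\right) \right)} = 41221 + \left(-26 + 12 \left(-3\right)\right) = 41221 - 62 = 41159$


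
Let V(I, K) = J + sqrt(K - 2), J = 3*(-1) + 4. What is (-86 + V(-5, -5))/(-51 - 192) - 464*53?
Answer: -5975771/243 - I*sqrt(7)/243 ≈ -24592.0 - 0.010888*I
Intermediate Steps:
J = 1 (J = -3 + 4 = 1)
V(I, K) = 1 + sqrt(-2 + K) (V(I, K) = 1 + sqrt(K - 2) = 1 + sqrt(-2 + K))
(-86 + V(-5, -5))/(-51 - 192) - 464*53 = (-86 + (1 + sqrt(-2 - 5)))/(-51 - 192) - 464*53 = (-86 + (1 + sqrt(-7)))/(-243) - 24592 = (-86 + (1 + I*sqrt(7)))*(-1/243) - 24592 = (-85 + I*sqrt(7))*(-1/243) - 24592 = (85/243 - I*sqrt(7)/243) - 24592 = -5975771/243 - I*sqrt(7)/243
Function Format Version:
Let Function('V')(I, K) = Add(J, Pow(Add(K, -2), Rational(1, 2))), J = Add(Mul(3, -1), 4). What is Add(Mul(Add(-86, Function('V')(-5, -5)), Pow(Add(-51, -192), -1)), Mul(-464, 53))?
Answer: Add(Rational(-5975771, 243), Mul(Rational(-1, 243), I, Pow(7, Rational(1, 2)))) ≈ Add(-24592., Mul(-0.010888, I))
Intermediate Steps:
J = 1 (J = Add(-3, 4) = 1)
Function('V')(I, K) = Add(1, Pow(Add(-2, K), Rational(1, 2))) (Function('V')(I, K) = Add(1, Pow(Add(K, -2), Rational(1, 2))) = Add(1, Pow(Add(-2, K), Rational(1, 2))))
Add(Mul(Add(-86, Function('V')(-5, -5)), Pow(Add(-51, -192), -1)), Mul(-464, 53)) = Add(Mul(Add(-86, Add(1, Pow(Add(-2, -5), Rational(1, 2)))), Pow(Add(-51, -192), -1)), Mul(-464, 53)) = Add(Mul(Add(-86, Add(1, Pow(-7, Rational(1, 2)))), Pow(-243, -1)), -24592) = Add(Mul(Add(-86, Add(1, Mul(I, Pow(7, Rational(1, 2))))), Rational(-1, 243)), -24592) = Add(Mul(Add(-85, Mul(I, Pow(7, Rational(1, 2)))), Rational(-1, 243)), -24592) = Add(Add(Rational(85, 243), Mul(Rational(-1, 243), I, Pow(7, Rational(1, 2)))), -24592) = Add(Rational(-5975771, 243), Mul(Rational(-1, 243), I, Pow(7, Rational(1, 2))))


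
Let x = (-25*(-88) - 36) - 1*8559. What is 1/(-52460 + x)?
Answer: -1/58855 ≈ -1.6991e-5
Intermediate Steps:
x = -6395 (x = (2200 - 36) - 8559 = 2164 - 8559 = -6395)
1/(-52460 + x) = 1/(-52460 - 6395) = 1/(-58855) = -1/58855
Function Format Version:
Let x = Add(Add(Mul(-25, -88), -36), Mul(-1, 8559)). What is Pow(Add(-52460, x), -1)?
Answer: Rational(-1, 58855) ≈ -1.6991e-5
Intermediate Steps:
x = -6395 (x = Add(Add(2200, -36), -8559) = Add(2164, -8559) = -6395)
Pow(Add(-52460, x), -1) = Pow(Add(-52460, -6395), -1) = Pow(-58855, -1) = Rational(-1, 58855)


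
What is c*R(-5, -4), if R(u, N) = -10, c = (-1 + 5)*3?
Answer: -120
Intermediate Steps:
c = 12 (c = 4*3 = 12)
c*R(-5, -4) = 12*(-10) = -120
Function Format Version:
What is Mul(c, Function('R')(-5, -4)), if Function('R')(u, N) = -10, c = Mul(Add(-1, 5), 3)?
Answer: -120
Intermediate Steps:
c = 12 (c = Mul(4, 3) = 12)
Mul(c, Function('R')(-5, -4)) = Mul(12, -10) = -120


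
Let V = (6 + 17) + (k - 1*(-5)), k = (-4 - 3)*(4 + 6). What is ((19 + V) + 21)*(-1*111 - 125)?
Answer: 472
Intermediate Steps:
k = -70 (k = -7*10 = -70)
V = -42 (V = (6 + 17) + (-70 - 1*(-5)) = 23 + (-70 + 5) = 23 - 65 = -42)
((19 + V) + 21)*(-1*111 - 125) = ((19 - 42) + 21)*(-1*111 - 125) = (-23 + 21)*(-111 - 125) = -2*(-236) = 472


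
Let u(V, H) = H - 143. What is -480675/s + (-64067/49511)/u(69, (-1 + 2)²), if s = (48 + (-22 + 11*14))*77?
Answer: -1462565983/42183372 ≈ -34.672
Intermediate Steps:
u(V, H) = -143 + H
s = 13860 (s = (48 + (-22 + 154))*77 = (48 + 132)*77 = 180*77 = 13860)
-480675/s + (-64067/49511)/u(69, (-1 + 2)²) = -480675/13860 + (-64067/49511)/(-143 + (-1 + 2)²) = -480675*1/13860 + (-64067*1/49511)/(-143 + 1²) = -32045/924 - 64067/(49511*(-143 + 1)) = -32045/924 - 64067/49511/(-142) = -32045/924 - 64067/49511*(-1/142) = -32045/924 + 64067/7030562 = -1462565983/42183372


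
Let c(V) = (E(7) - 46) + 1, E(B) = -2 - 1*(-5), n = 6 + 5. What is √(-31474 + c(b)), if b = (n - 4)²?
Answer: 2*I*√7879 ≈ 177.53*I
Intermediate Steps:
n = 11
b = 49 (b = (11 - 4)² = 7² = 49)
E(B) = 3 (E(B) = -2 + 5 = 3)
c(V) = -42 (c(V) = (3 - 46) + 1 = -43 + 1 = -42)
√(-31474 + c(b)) = √(-31474 - 42) = √(-31516) = 2*I*√7879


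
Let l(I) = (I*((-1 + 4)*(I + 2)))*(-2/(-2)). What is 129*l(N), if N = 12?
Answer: 65016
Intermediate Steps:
l(I) = I*(6 + 3*I) (l(I) = (I*(3*(2 + I)))*(-2*(-½)) = (I*(6 + 3*I))*1 = I*(6 + 3*I))
129*l(N) = 129*(3*12*(2 + 12)) = 129*(3*12*14) = 129*504 = 65016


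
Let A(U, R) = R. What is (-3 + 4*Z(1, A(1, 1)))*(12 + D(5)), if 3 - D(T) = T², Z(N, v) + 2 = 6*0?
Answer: 110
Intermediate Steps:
Z(N, v) = -2 (Z(N, v) = -2 + 6*0 = -2 + 0 = -2)
D(T) = 3 - T²
(-3 + 4*Z(1, A(1, 1)))*(12 + D(5)) = (-3 + 4*(-2))*(12 + (3 - 1*5²)) = (-3 - 8)*(12 + (3 - 1*25)) = -11*(12 + (3 - 25)) = -11*(12 - 22) = -11*(-10) = 110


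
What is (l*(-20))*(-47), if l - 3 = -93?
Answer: -84600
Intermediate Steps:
l = -90 (l = 3 - 93 = -90)
(l*(-20))*(-47) = -90*(-20)*(-47) = 1800*(-47) = -84600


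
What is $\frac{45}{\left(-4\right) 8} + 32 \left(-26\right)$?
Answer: $- \frac{26669}{32} \approx -833.41$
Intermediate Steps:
$\frac{45}{\left(-4\right) 8} + 32 \left(-26\right) = \frac{45}{-32} - 832 = 45 \left(- \frac{1}{32}\right) - 832 = - \frac{45}{32} - 832 = - \frac{26669}{32}$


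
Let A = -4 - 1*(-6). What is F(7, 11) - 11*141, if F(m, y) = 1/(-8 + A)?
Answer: -9307/6 ≈ -1551.2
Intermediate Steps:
A = 2 (A = -4 + 6 = 2)
F(m, y) = -⅙ (F(m, y) = 1/(-8 + 2) = 1/(-6) = -⅙)
F(7, 11) - 11*141 = -⅙ - 11*141 = -⅙ - 1551 = -9307/6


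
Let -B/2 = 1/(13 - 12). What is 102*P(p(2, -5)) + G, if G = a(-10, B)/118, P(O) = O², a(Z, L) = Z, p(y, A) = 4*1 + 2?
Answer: 216643/59 ≈ 3671.9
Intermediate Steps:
B = -2 (B = -2/(13 - 12) = -2/1 = -2*1 = -2)
p(y, A) = 6 (p(y, A) = 4 + 2 = 6)
G = -5/59 (G = -10/118 = -10*1/118 = -5/59 ≈ -0.084746)
102*P(p(2, -5)) + G = 102*6² - 5/59 = 102*36 - 5/59 = 3672 - 5/59 = 216643/59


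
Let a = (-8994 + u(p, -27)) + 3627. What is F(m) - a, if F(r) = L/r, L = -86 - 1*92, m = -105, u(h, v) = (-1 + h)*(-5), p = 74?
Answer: 602038/105 ≈ 5733.7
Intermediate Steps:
u(h, v) = 5 - 5*h
a = -5732 (a = (-8994 + (5 - 5*74)) + 3627 = (-8994 + (5 - 370)) + 3627 = (-8994 - 365) + 3627 = -9359 + 3627 = -5732)
L = -178 (L = -86 - 92 = -178)
F(r) = -178/r
F(m) - a = -178/(-105) - 1*(-5732) = -178*(-1/105) + 5732 = 178/105 + 5732 = 602038/105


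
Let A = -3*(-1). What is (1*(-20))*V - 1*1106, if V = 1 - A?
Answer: -1066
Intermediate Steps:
A = 3
V = -2 (V = 1 - 1*3 = 1 - 3 = -2)
(1*(-20))*V - 1*1106 = (1*(-20))*(-2) - 1*1106 = -20*(-2) - 1106 = 40 - 1106 = -1066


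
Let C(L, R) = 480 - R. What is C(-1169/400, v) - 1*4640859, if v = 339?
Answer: -4640718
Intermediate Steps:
C(-1169/400, v) - 1*4640859 = (480 - 1*339) - 1*4640859 = (480 - 339) - 4640859 = 141 - 4640859 = -4640718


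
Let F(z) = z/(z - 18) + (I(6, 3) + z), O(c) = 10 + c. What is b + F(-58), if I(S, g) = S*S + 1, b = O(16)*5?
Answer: 4171/38 ≈ 109.76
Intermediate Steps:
b = 130 (b = (10 + 16)*5 = 26*5 = 130)
I(S, g) = 1 + S**2 (I(S, g) = S**2 + 1 = 1 + S**2)
F(z) = 37 + z + z/(-18 + z) (F(z) = z/(z - 18) + ((1 + 6**2) + z) = z/(-18 + z) + ((1 + 36) + z) = z/(-18 + z) + (37 + z) = 37 + z + z/(-18 + z))
b + F(-58) = 130 + (-666 + (-58)**2 + 20*(-58))/(-18 - 58) = 130 + (-666 + 3364 - 1160)/(-76) = 130 - 1/76*1538 = 130 - 769/38 = 4171/38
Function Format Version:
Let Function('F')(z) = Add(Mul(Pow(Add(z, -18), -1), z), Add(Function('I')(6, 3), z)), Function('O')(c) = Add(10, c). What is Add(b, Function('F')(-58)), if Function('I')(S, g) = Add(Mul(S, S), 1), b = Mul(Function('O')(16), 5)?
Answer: Rational(4171, 38) ≈ 109.76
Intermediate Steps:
b = 130 (b = Mul(Add(10, 16), 5) = Mul(26, 5) = 130)
Function('I')(S, g) = Add(1, Pow(S, 2)) (Function('I')(S, g) = Add(Pow(S, 2), 1) = Add(1, Pow(S, 2)))
Function('F')(z) = Add(37, z, Mul(z, Pow(Add(-18, z), -1))) (Function('F')(z) = Add(Mul(Pow(Add(z, -18), -1), z), Add(Add(1, Pow(6, 2)), z)) = Add(Mul(Pow(Add(-18, z), -1), z), Add(Add(1, 36), z)) = Add(Mul(z, Pow(Add(-18, z), -1)), Add(37, z)) = Add(37, z, Mul(z, Pow(Add(-18, z), -1))))
Add(b, Function('F')(-58)) = Add(130, Mul(Pow(Add(-18, -58), -1), Add(-666, Pow(-58, 2), Mul(20, -58)))) = Add(130, Mul(Pow(-76, -1), Add(-666, 3364, -1160))) = Add(130, Mul(Rational(-1, 76), 1538)) = Add(130, Rational(-769, 38)) = Rational(4171, 38)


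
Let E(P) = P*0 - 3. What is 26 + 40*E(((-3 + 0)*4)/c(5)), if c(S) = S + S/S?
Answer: -94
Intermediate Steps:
c(S) = 1 + S (c(S) = S + 1 = 1 + S)
E(P) = -3 (E(P) = 0 - 3 = -3)
26 + 40*E(((-3 + 0)*4)/c(5)) = 26 + 40*(-3) = 26 - 120 = -94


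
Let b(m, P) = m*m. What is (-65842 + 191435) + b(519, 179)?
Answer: 394954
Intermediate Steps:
b(m, P) = m**2
(-65842 + 191435) + b(519, 179) = (-65842 + 191435) + 519**2 = 125593 + 269361 = 394954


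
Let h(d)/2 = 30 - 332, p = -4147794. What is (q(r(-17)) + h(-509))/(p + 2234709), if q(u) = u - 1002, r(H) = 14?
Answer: 1592/1913085 ≈ 0.00083216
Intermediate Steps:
h(d) = -604 (h(d) = 2*(30 - 332) = 2*(-302) = -604)
q(u) = -1002 + u
(q(r(-17)) + h(-509))/(p + 2234709) = ((-1002 + 14) - 604)/(-4147794 + 2234709) = (-988 - 604)/(-1913085) = -1592*(-1/1913085) = 1592/1913085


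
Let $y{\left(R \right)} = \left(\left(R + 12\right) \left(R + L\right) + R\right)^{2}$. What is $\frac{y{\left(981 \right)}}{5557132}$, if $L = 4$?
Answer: $\frac{239652348849}{1389283} \approx 1.725 \cdot 10^{5}$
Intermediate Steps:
$y{\left(R \right)} = \left(R + \left(4 + R\right) \left(12 + R\right)\right)^{2}$ ($y{\left(R \right)} = \left(\left(R + 12\right) \left(R + 4\right) + R\right)^{2} = \left(\left(12 + R\right) \left(4 + R\right) + R\right)^{2} = \left(\left(4 + R\right) \left(12 + R\right) + R\right)^{2} = \left(R + \left(4 + R\right) \left(12 + R\right)\right)^{2}$)
$\frac{y{\left(981 \right)}}{5557132} = \frac{\left(48 + 981^{2} + 17 \cdot 981\right)^{2}}{5557132} = \left(48 + 962361 + 16677\right)^{2} \cdot \frac{1}{5557132} = 979086^{2} \cdot \frac{1}{5557132} = 958609395396 \cdot \frac{1}{5557132} = \frac{239652348849}{1389283}$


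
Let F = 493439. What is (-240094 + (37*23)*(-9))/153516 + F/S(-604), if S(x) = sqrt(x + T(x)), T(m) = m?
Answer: -22523/13956 - 493439*I*sqrt(302)/604 ≈ -1.6139 - 14197.0*I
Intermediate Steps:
S(x) = sqrt(2)*sqrt(x) (S(x) = sqrt(x + x) = sqrt(2*x) = sqrt(2)*sqrt(x))
(-240094 + (37*23)*(-9))/153516 + F/S(-604) = (-240094 + (37*23)*(-9))/153516 + 493439/((sqrt(2)*sqrt(-604))) = (-240094 + 851*(-9))*(1/153516) + 493439/((sqrt(2)*(2*I*sqrt(151)))) = (-240094 - 7659)*(1/153516) + 493439/((2*I*sqrt(302))) = -247753*1/153516 + 493439*(-I*sqrt(302)/604) = -22523/13956 - 493439*I*sqrt(302)/604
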